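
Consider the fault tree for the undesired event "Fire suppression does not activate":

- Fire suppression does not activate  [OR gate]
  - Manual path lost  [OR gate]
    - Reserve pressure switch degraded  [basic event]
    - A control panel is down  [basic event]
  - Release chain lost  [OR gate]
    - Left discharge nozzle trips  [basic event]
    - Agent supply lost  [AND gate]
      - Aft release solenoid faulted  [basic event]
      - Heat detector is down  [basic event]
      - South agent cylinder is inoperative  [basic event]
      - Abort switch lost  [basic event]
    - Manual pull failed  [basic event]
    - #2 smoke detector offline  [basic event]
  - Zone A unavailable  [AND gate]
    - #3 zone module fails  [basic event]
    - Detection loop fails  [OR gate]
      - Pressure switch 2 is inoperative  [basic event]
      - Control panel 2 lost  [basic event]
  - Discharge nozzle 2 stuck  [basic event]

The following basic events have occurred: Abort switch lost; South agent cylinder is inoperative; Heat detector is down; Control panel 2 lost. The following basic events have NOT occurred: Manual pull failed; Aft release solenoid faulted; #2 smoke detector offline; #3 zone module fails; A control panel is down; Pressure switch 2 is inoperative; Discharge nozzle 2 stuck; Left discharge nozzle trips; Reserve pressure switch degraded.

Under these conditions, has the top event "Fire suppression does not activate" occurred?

Manual path lost [OR]: Reserve pressure switch degraded=not, A control panel is down=not → no input occurs → does not occur.
Agent supply lost [AND]: Aft release solenoid faulted=not, Heat detector is down=occurs, South agent cylinder is inoperative=occurs, Abort switch lost=occurs → not all inputs occur → does not occur.
Release chain lost [OR]: Left discharge nozzle trips=not, Agent supply lost=not, Manual pull failed=not, #2 smoke detector offline=not → no input occurs → does not occur.
Detection loop fails [OR]: Pressure switch 2 is inoperative=not, Control panel 2 lost=occurs → at least one input occurs → occurs.
Zone A unavailable [AND]: #3 zone module fails=not, Detection loop fails=occurs → not all inputs occur → does not occur.
Fire suppression does not activate [OR]: Manual path lost=not, Release chain lost=not, Zone A unavailable=not, Discharge nozzle 2 stuck=not → no input occurs → does not occur.

No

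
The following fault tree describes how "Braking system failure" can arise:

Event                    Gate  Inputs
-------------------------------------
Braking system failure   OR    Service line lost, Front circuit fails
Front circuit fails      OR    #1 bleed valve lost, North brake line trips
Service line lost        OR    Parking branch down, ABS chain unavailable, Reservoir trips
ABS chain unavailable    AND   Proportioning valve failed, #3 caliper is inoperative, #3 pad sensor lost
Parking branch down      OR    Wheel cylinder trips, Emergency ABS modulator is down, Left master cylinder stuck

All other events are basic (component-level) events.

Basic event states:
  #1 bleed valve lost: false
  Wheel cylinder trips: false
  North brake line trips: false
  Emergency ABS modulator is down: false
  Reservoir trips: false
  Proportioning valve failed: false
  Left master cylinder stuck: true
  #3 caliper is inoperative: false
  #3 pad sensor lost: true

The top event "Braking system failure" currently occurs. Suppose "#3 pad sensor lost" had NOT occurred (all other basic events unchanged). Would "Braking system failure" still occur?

Yes

Counterfactual: set "#3 pad sensor lost" to not occurred.
Parking branch down [OR]: Wheel cylinder trips=not, Emergency ABS modulator is down=not, Left master cylinder stuck=occurs → at least one input occurs → occurs.
ABS chain unavailable [AND]: Proportioning valve failed=not, #3 caliper is inoperative=not, #3 pad sensor lost=not → not all inputs occur → does not occur.
Service line lost [OR]: Parking branch down=occurs, ABS chain unavailable=not, Reservoir trips=not → at least one input occurs → occurs.
Front circuit fails [OR]: #1 bleed valve lost=not, North brake line trips=not → no input occurs → does not occur.
Braking system failure [OR]: Service line lost=occurs, Front circuit fails=not → at least one input occurs → occurs.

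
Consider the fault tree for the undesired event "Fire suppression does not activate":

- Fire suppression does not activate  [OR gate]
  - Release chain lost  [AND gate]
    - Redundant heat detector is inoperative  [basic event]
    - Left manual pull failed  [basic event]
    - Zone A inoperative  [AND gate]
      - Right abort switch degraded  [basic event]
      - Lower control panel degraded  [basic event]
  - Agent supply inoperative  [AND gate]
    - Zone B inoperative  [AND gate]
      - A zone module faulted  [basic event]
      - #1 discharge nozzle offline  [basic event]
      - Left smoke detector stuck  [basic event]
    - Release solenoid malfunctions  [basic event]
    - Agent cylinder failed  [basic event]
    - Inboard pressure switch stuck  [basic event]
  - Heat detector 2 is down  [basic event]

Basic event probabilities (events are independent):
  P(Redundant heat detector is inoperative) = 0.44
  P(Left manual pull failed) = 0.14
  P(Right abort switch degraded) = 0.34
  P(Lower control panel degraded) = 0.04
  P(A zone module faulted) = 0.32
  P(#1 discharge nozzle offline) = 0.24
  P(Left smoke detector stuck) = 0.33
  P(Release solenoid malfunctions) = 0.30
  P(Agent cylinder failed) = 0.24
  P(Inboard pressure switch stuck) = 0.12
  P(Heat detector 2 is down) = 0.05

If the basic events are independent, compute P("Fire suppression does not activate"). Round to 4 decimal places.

0.0510

P(Zone A inoperative) [AND] = 0.34 × 0.04 = 0.013600
P(Release chain lost) [AND] = 0.44 × 0.14 × 0.013600 = 0.000838
P(Zone B inoperative) [AND] = 0.32 × 0.24 × 0.33 = 0.025344
P(Agent supply inoperative) [AND] = 0.025344 × 0.30 × 0.24 × 0.12 = 0.000219
P(Fire suppression does not activate) [OR] = 1 − (1−0.000838) × (1−0.000219) × (1−0.05) = 0.051004
Rounded to 4 decimal places: P(Fire suppression does not activate) ≈ 0.0510.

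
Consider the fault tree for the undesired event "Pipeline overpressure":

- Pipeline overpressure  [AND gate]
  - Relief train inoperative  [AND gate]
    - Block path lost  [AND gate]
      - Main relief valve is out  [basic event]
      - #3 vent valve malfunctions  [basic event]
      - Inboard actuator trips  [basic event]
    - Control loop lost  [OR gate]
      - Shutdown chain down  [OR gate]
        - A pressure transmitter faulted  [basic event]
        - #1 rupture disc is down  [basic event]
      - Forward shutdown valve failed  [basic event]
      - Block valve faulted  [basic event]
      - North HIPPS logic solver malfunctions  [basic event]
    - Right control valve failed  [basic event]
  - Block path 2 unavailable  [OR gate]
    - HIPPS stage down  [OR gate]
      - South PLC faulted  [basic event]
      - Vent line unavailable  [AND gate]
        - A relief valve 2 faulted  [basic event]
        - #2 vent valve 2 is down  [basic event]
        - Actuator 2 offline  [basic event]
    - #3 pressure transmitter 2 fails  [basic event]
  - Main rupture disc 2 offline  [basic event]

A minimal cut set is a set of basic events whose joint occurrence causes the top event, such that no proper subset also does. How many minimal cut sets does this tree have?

Block path lost [AND]: one cut set from each child combined → 1 × 1 × 1 = 1 cut set(s).
Shutdown chain down [OR]: union of children's cut sets → 2 cut set(s).
Control loop lost [OR]: union of children's cut sets → 5 cut set(s).
Relief train inoperative [AND]: one cut set from each child combined → 1 × 5 × 1 = 5 cut set(s).
Vent line unavailable [AND]: one cut set from each child combined → 1 × 1 × 1 = 1 cut set(s).
HIPPS stage down [OR]: union of children's cut sets → 2 cut set(s).
Block path 2 unavailable [OR]: union of children's cut sets → 3 cut set(s).
Pipeline overpressure [AND]: one cut set from each child combined → 5 × 3 × 1 = 15 cut set(s).

15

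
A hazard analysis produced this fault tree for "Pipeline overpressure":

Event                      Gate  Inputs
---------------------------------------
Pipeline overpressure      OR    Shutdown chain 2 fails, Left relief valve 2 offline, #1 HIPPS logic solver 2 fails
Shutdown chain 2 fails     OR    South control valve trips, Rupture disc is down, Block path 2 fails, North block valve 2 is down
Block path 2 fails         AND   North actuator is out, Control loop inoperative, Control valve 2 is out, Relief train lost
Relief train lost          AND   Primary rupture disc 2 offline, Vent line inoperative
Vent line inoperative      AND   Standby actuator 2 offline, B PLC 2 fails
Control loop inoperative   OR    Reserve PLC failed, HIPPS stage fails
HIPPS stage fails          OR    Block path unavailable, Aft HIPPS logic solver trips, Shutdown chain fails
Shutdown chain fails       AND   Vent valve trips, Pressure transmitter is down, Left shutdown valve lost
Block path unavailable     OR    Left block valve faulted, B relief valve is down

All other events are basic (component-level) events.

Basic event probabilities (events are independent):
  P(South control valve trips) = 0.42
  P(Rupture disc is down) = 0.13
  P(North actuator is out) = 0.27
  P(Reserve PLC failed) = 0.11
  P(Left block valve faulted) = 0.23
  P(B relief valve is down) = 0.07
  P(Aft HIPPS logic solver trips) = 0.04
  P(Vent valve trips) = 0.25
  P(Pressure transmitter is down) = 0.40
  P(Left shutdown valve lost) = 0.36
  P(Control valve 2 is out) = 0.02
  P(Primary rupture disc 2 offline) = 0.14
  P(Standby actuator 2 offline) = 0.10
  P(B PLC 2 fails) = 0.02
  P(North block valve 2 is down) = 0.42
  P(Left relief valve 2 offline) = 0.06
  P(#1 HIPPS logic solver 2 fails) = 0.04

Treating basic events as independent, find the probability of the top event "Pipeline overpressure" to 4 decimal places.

P(Block path unavailable) [OR] = 1 − (1−0.23) × (1−0.07) = 0.283900
P(Shutdown chain fails) [AND] = 0.25 × 0.40 × 0.36 = 0.036000
P(HIPPS stage fails) [OR] = 1 − (1−0.283900) × (1−0.04) × (1−0.036000) = 0.337292
P(Control loop inoperative) [OR] = 1 − (1−0.11) × (1−0.337292) = 0.410190
P(Vent line inoperative) [AND] = 0.10 × 0.02 = 0.002000
P(Relief train lost) [AND] = 0.14 × 0.002000 = 0.000280
P(Block path 2 fails) [AND] = 0.27 × 0.410190 × 0.02 × 0.000280 = 0.000001
P(Shutdown chain 2 fails) [OR] = 1 − (1−0.42) × (1−0.13) × (1−0.000001) × (1−0.42) = 0.707332
P(Pipeline overpressure) [OR] = 1 − (1−0.707332) × (1−0.06) × (1−0.04) = 0.735896
Rounded to 4 decimal places: P(Pipeline overpressure) ≈ 0.7359.

0.7359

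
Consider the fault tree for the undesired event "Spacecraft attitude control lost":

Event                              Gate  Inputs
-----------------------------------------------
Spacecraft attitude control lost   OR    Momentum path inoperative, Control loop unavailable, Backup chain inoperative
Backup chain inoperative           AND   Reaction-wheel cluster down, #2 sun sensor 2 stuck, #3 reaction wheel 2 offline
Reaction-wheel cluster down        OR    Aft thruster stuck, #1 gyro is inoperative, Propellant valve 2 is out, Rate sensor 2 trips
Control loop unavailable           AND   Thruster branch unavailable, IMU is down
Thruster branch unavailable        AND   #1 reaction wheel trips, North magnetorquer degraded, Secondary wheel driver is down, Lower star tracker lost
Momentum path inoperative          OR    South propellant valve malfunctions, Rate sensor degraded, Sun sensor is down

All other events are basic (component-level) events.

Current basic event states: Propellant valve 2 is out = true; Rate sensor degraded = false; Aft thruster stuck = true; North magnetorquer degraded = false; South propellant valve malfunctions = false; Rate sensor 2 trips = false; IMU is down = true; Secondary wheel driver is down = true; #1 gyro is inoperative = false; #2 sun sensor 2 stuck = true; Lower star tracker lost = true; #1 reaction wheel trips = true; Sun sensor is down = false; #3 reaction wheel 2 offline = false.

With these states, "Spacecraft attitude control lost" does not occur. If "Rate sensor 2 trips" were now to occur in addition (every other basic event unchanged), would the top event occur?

Counterfactual: set "Rate sensor 2 trips" to occurred.
Momentum path inoperative [OR]: South propellant valve malfunctions=not, Rate sensor degraded=not, Sun sensor is down=not → no input occurs → does not occur.
Thruster branch unavailable [AND]: #1 reaction wheel trips=occurs, North magnetorquer degraded=not, Secondary wheel driver is down=occurs, Lower star tracker lost=occurs → not all inputs occur → does not occur.
Control loop unavailable [AND]: Thruster branch unavailable=not, IMU is down=occurs → not all inputs occur → does not occur.
Reaction-wheel cluster down [OR]: Aft thruster stuck=occurs, #1 gyro is inoperative=not, Propellant valve 2 is out=occurs, Rate sensor 2 trips=occurs → at least one input occurs → occurs.
Backup chain inoperative [AND]: Reaction-wheel cluster down=occurs, #2 sun sensor 2 stuck=occurs, #3 reaction wheel 2 offline=not → not all inputs occur → does not occur.
Spacecraft attitude control lost [OR]: Momentum path inoperative=not, Control loop unavailable=not, Backup chain inoperative=not → no input occurs → does not occur.

No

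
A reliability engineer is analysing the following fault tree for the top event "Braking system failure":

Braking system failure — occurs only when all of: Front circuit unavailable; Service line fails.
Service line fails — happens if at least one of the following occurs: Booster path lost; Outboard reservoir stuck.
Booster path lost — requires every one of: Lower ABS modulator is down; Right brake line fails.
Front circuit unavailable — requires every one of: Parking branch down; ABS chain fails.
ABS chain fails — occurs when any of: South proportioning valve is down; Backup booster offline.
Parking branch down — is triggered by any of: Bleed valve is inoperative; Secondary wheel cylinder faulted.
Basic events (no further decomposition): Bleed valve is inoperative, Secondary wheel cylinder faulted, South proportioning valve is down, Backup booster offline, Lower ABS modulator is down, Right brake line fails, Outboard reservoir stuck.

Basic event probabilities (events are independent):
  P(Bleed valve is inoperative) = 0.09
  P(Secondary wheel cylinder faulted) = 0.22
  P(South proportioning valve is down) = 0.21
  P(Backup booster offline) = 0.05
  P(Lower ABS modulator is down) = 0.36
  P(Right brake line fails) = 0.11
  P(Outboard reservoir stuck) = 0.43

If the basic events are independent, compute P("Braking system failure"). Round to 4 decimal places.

P(Parking branch down) [OR] = 1 − (1−0.09) × (1−0.22) = 0.290200
P(ABS chain fails) [OR] = 1 − (1−0.21) × (1−0.05) = 0.249500
P(Front circuit unavailable) [AND] = 0.290200 × 0.249500 = 0.072405
P(Booster path lost) [AND] = 0.36 × 0.11 = 0.039600
P(Service line fails) [OR] = 1 − (1−0.039600) × (1−0.43) = 0.452572
P(Braking system failure) [AND] = 0.072405 × 0.452572 = 0.032768
Rounded to 4 decimal places: P(Braking system failure) ≈ 0.0328.

0.0328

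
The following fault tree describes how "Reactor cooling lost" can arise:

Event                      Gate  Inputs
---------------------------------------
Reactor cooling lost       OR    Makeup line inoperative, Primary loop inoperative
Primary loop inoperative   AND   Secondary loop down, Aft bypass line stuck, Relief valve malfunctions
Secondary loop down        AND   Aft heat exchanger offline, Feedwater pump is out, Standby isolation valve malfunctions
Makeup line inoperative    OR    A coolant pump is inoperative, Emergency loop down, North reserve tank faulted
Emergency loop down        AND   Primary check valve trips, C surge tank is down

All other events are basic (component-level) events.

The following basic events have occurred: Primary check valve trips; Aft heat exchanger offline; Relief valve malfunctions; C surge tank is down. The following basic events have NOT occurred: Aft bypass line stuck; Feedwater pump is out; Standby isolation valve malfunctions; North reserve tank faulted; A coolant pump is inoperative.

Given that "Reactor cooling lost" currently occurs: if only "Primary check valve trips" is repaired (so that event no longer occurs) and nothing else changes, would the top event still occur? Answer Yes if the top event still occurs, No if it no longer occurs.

No

Counterfactual: set "Primary check valve trips" to not occurred.
Emergency loop down [AND]: Primary check valve trips=not, C surge tank is down=occurs → not all inputs occur → does not occur.
Makeup line inoperative [OR]: A coolant pump is inoperative=not, Emergency loop down=not, North reserve tank faulted=not → no input occurs → does not occur.
Secondary loop down [AND]: Aft heat exchanger offline=occurs, Feedwater pump is out=not, Standby isolation valve malfunctions=not → not all inputs occur → does not occur.
Primary loop inoperative [AND]: Secondary loop down=not, Aft bypass line stuck=not, Relief valve malfunctions=occurs → not all inputs occur → does not occur.
Reactor cooling lost [OR]: Makeup line inoperative=not, Primary loop inoperative=not → no input occurs → does not occur.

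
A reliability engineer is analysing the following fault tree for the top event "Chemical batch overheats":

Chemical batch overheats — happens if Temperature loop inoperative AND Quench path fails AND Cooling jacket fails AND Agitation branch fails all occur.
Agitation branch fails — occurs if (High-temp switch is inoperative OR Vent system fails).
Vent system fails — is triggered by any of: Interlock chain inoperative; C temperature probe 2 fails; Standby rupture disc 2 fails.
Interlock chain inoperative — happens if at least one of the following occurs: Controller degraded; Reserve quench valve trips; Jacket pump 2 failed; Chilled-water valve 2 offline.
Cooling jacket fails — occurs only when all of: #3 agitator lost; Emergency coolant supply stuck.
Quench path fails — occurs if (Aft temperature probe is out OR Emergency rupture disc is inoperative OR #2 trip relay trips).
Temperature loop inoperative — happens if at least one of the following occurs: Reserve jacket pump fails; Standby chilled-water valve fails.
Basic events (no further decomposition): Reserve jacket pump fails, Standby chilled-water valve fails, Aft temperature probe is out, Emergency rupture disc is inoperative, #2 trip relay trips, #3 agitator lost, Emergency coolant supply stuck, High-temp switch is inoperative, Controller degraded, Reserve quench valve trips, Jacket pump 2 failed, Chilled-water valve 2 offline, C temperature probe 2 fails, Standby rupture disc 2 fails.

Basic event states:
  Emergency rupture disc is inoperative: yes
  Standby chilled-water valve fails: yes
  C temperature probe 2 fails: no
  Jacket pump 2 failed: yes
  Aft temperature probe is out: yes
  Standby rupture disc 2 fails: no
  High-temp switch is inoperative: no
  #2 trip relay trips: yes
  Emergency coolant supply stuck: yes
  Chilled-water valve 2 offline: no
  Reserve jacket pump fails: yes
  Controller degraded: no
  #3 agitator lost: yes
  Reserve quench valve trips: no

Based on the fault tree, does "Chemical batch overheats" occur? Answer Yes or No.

Yes

Temperature loop inoperative [OR]: Reserve jacket pump fails=occurs, Standby chilled-water valve fails=occurs → at least one input occurs → occurs.
Quench path fails [OR]: Aft temperature probe is out=occurs, Emergency rupture disc is inoperative=occurs, #2 trip relay trips=occurs → at least one input occurs → occurs.
Cooling jacket fails [AND]: #3 agitator lost=occurs, Emergency coolant supply stuck=occurs → all inputs occur → occurs.
Interlock chain inoperative [OR]: Controller degraded=not, Reserve quench valve trips=not, Jacket pump 2 failed=occurs, Chilled-water valve 2 offline=not → at least one input occurs → occurs.
Vent system fails [OR]: Interlock chain inoperative=occurs, C temperature probe 2 fails=not, Standby rupture disc 2 fails=not → at least one input occurs → occurs.
Agitation branch fails [OR]: High-temp switch is inoperative=not, Vent system fails=occurs → at least one input occurs → occurs.
Chemical batch overheats [AND]: Temperature loop inoperative=occurs, Quench path fails=occurs, Cooling jacket fails=occurs, Agitation branch fails=occurs → all inputs occur → occurs.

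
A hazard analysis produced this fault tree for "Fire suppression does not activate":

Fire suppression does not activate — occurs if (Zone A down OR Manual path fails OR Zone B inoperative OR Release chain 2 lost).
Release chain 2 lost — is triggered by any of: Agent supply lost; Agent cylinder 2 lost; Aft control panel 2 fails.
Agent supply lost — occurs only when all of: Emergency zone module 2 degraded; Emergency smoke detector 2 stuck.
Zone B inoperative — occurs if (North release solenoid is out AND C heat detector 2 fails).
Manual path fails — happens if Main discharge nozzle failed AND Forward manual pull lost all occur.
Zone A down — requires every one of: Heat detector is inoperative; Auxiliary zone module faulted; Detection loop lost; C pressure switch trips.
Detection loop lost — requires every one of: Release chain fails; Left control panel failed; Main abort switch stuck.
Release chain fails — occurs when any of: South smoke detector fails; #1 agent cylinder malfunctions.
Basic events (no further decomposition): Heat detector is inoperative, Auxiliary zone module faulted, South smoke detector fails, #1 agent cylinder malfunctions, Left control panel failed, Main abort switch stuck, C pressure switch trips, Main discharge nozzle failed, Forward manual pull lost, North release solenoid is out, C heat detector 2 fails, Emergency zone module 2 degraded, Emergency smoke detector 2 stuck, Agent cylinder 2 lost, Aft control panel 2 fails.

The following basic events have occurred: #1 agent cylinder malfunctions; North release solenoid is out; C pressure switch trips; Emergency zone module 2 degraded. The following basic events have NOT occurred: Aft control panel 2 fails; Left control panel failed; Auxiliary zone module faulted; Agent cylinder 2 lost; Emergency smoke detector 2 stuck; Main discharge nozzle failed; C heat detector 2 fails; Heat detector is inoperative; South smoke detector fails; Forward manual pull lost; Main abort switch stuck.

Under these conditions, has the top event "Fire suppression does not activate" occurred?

No

Release chain fails [OR]: South smoke detector fails=not, #1 agent cylinder malfunctions=occurs → at least one input occurs → occurs.
Detection loop lost [AND]: Release chain fails=occurs, Left control panel failed=not, Main abort switch stuck=not → not all inputs occur → does not occur.
Zone A down [AND]: Heat detector is inoperative=not, Auxiliary zone module faulted=not, Detection loop lost=not, C pressure switch trips=occurs → not all inputs occur → does not occur.
Manual path fails [AND]: Main discharge nozzle failed=not, Forward manual pull lost=not → not all inputs occur → does not occur.
Zone B inoperative [AND]: North release solenoid is out=occurs, C heat detector 2 fails=not → not all inputs occur → does not occur.
Agent supply lost [AND]: Emergency zone module 2 degraded=occurs, Emergency smoke detector 2 stuck=not → not all inputs occur → does not occur.
Release chain 2 lost [OR]: Agent supply lost=not, Agent cylinder 2 lost=not, Aft control panel 2 fails=not → no input occurs → does not occur.
Fire suppression does not activate [OR]: Zone A down=not, Manual path fails=not, Zone B inoperative=not, Release chain 2 lost=not → no input occurs → does not occur.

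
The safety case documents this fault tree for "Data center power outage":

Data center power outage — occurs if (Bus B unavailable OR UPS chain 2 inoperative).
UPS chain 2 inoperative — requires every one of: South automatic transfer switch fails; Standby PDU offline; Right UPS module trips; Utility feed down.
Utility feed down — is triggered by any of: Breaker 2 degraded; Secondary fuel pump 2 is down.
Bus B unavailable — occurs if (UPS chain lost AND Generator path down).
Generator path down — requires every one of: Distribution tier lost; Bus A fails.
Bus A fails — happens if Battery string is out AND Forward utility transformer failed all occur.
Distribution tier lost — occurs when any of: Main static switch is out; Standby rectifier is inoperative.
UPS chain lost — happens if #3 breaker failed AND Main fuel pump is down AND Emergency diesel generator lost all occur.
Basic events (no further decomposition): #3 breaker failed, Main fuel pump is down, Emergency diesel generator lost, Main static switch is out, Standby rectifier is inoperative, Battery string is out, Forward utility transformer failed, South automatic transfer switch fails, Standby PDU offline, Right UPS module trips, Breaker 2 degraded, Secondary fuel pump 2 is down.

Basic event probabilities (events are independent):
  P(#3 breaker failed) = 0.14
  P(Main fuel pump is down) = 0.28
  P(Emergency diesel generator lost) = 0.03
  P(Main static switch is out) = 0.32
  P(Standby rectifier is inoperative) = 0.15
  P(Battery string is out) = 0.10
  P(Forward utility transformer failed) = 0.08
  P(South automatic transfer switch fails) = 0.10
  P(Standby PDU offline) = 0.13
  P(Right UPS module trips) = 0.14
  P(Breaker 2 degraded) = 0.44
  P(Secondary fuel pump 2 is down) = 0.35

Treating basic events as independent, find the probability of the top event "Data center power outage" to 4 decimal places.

0.0012

P(UPS chain lost) [AND] = 0.14 × 0.28 × 0.03 = 0.001176
P(Distribution tier lost) [OR] = 1 − (1−0.32) × (1−0.15) = 0.422000
P(Bus A fails) [AND] = 0.10 × 0.08 = 0.008000
P(Generator path down) [AND] = 0.422000 × 0.008000 = 0.003376
P(Bus B unavailable) [AND] = 0.001176 × 0.003376 = 0.000004
P(Utility feed down) [OR] = 1 − (1−0.44) × (1−0.35) = 0.636000
P(UPS chain 2 inoperative) [AND] = 0.10 × 0.13 × 0.14 × 0.636000 = 0.001158
P(Data center power outage) [OR] = 1 − (1−0.000004) × (1−0.001158) = 0.001162
Rounded to 4 decimal places: P(Data center power outage) ≈ 0.0012.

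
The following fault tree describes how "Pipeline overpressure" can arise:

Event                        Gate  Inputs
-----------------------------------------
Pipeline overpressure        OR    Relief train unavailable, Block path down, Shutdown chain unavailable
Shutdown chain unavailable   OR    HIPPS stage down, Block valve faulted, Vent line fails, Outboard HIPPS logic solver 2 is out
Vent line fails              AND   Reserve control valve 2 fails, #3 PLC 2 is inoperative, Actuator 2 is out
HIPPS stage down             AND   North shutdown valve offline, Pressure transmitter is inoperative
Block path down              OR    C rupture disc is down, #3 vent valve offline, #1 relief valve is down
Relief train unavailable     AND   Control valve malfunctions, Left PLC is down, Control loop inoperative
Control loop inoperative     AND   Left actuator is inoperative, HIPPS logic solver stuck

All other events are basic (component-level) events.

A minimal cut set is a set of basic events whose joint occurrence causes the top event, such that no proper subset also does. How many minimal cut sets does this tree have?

Control loop inoperative [AND]: one cut set from each child combined → 1 × 1 = 1 cut set(s).
Relief train unavailable [AND]: one cut set from each child combined → 1 × 1 × 1 = 1 cut set(s).
Block path down [OR]: union of children's cut sets → 3 cut set(s).
HIPPS stage down [AND]: one cut set from each child combined → 1 × 1 = 1 cut set(s).
Vent line fails [AND]: one cut set from each child combined → 1 × 1 × 1 = 1 cut set(s).
Shutdown chain unavailable [OR]: union of children's cut sets → 4 cut set(s).
Pipeline overpressure [OR]: union of children's cut sets → 8 cut set(s).
Minimal cut sets: {Control valve malfunctions, HIPPS logic solver stuck, Left PLC is down, Left actuator is inoperative}; {C rupture disc is down}; {#3 vent valve offline}; {#1 relief valve is down}; {North shutdown valve offline, Pressure transmitter is inoperative}; {Block valve faulted}; {#3 PLC 2 is inoperative, Actuator 2 is out, Reserve control valve 2 fails}; {Outboard HIPPS logic solver 2 is out}.

8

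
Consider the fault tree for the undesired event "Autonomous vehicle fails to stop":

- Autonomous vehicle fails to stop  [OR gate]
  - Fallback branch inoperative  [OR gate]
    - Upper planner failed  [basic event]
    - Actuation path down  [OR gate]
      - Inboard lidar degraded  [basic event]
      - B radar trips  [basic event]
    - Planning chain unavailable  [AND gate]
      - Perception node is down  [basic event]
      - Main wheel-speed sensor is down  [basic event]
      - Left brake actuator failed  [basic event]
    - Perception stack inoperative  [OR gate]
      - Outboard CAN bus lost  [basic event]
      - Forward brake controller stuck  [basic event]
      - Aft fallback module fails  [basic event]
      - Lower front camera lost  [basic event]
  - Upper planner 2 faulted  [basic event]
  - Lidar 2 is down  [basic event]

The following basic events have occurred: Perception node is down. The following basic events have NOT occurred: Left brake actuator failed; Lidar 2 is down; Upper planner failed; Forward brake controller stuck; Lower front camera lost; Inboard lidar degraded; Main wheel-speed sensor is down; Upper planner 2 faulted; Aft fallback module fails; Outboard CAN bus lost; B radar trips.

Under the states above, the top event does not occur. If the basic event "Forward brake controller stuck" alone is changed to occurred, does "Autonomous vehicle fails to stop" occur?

Counterfactual: set "Forward brake controller stuck" to occurred.
Actuation path down [OR]: Inboard lidar degraded=not, B radar trips=not → no input occurs → does not occur.
Planning chain unavailable [AND]: Perception node is down=occurs, Main wheel-speed sensor is down=not, Left brake actuator failed=not → not all inputs occur → does not occur.
Perception stack inoperative [OR]: Outboard CAN bus lost=not, Forward brake controller stuck=occurs, Aft fallback module fails=not, Lower front camera lost=not → at least one input occurs → occurs.
Fallback branch inoperative [OR]: Upper planner failed=not, Actuation path down=not, Planning chain unavailable=not, Perception stack inoperative=occurs → at least one input occurs → occurs.
Autonomous vehicle fails to stop [OR]: Fallback branch inoperative=occurs, Upper planner 2 faulted=not, Lidar 2 is down=not → at least one input occurs → occurs.

Yes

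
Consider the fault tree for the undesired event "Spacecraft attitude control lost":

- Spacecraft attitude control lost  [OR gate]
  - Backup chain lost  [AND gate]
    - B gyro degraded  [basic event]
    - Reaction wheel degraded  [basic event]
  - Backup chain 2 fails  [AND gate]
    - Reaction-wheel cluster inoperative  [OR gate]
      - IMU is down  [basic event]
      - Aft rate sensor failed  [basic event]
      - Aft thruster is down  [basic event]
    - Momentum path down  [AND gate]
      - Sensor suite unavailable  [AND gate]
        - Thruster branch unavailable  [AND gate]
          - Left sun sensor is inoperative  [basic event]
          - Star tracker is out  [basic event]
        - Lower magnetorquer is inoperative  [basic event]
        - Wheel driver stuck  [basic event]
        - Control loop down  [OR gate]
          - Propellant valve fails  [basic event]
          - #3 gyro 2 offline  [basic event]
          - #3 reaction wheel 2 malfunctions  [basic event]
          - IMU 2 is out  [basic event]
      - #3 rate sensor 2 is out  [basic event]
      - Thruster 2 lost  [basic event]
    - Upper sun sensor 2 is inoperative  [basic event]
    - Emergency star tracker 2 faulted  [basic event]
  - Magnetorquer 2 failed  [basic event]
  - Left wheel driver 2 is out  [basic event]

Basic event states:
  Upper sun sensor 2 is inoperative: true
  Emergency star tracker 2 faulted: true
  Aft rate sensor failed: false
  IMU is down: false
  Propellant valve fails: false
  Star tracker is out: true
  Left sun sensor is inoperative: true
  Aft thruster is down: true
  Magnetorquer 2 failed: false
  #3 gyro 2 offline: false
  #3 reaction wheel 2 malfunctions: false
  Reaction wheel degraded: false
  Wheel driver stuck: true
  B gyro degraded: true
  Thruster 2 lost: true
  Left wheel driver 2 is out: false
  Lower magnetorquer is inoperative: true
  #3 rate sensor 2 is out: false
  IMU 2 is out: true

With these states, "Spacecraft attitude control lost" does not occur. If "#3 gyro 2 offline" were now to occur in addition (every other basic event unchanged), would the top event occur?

Counterfactual: set "#3 gyro 2 offline" to occurred.
Backup chain lost [AND]: B gyro degraded=occurs, Reaction wheel degraded=not → not all inputs occur → does not occur.
Reaction-wheel cluster inoperative [OR]: IMU is down=not, Aft rate sensor failed=not, Aft thruster is down=occurs → at least one input occurs → occurs.
Thruster branch unavailable [AND]: Left sun sensor is inoperative=occurs, Star tracker is out=occurs → all inputs occur → occurs.
Control loop down [OR]: Propellant valve fails=not, #3 gyro 2 offline=occurs, #3 reaction wheel 2 malfunctions=not, IMU 2 is out=occurs → at least one input occurs → occurs.
Sensor suite unavailable [AND]: Thruster branch unavailable=occurs, Lower magnetorquer is inoperative=occurs, Wheel driver stuck=occurs, Control loop down=occurs → all inputs occur → occurs.
Momentum path down [AND]: Sensor suite unavailable=occurs, #3 rate sensor 2 is out=not, Thruster 2 lost=occurs → not all inputs occur → does not occur.
Backup chain 2 fails [AND]: Reaction-wheel cluster inoperative=occurs, Momentum path down=not, Upper sun sensor 2 is inoperative=occurs, Emergency star tracker 2 faulted=occurs → not all inputs occur → does not occur.
Spacecraft attitude control lost [OR]: Backup chain lost=not, Backup chain 2 fails=not, Magnetorquer 2 failed=not, Left wheel driver 2 is out=not → no input occurs → does not occur.

No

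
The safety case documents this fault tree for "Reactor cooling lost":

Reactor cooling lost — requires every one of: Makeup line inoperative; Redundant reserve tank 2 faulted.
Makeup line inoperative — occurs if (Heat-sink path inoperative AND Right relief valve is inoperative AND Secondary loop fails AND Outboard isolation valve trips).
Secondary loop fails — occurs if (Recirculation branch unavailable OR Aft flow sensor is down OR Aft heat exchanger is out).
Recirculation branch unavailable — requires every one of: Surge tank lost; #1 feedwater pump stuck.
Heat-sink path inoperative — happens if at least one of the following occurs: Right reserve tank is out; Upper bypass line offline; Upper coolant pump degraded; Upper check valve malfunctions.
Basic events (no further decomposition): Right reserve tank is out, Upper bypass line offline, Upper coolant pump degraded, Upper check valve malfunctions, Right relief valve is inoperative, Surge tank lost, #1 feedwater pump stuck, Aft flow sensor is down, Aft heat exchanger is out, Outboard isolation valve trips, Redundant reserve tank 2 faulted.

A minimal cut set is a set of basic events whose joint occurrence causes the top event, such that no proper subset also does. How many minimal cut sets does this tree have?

12

Heat-sink path inoperative [OR]: union of children's cut sets → 4 cut set(s).
Recirculation branch unavailable [AND]: one cut set from each child combined → 1 × 1 = 1 cut set(s).
Secondary loop fails [OR]: union of children's cut sets → 3 cut set(s).
Makeup line inoperative [AND]: one cut set from each child combined → 4 × 1 × 3 × 1 = 12 cut set(s).
Reactor cooling lost [AND]: one cut set from each child combined → 12 × 1 = 12 cut set(s).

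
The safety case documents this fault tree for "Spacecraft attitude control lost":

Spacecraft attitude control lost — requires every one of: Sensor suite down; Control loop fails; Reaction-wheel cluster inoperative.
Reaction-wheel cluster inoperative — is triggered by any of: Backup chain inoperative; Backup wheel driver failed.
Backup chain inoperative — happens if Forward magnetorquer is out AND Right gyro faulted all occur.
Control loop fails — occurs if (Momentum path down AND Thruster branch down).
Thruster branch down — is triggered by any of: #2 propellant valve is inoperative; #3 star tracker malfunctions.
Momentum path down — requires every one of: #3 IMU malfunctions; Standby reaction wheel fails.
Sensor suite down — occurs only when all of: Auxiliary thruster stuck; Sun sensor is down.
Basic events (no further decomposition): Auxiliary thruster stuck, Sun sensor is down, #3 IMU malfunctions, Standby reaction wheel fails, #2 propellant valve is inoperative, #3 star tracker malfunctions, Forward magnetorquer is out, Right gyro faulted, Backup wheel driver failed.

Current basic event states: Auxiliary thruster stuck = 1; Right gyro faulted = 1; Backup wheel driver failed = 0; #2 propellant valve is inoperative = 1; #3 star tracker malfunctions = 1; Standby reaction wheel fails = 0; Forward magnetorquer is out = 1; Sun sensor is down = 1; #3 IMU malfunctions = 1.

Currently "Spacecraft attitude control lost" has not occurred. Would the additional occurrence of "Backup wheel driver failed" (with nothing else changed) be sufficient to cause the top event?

Counterfactual: set "Backup wheel driver failed" to occurred.
Sensor suite down [AND]: Auxiliary thruster stuck=occurs, Sun sensor is down=occurs → all inputs occur → occurs.
Momentum path down [AND]: #3 IMU malfunctions=occurs, Standby reaction wheel fails=not → not all inputs occur → does not occur.
Thruster branch down [OR]: #2 propellant valve is inoperative=occurs, #3 star tracker malfunctions=occurs → at least one input occurs → occurs.
Control loop fails [AND]: Momentum path down=not, Thruster branch down=occurs → not all inputs occur → does not occur.
Backup chain inoperative [AND]: Forward magnetorquer is out=occurs, Right gyro faulted=occurs → all inputs occur → occurs.
Reaction-wheel cluster inoperative [OR]: Backup chain inoperative=occurs, Backup wheel driver failed=occurs → at least one input occurs → occurs.
Spacecraft attitude control lost [AND]: Sensor suite down=occurs, Control loop fails=not, Reaction-wheel cluster inoperative=occurs → not all inputs occur → does not occur.

No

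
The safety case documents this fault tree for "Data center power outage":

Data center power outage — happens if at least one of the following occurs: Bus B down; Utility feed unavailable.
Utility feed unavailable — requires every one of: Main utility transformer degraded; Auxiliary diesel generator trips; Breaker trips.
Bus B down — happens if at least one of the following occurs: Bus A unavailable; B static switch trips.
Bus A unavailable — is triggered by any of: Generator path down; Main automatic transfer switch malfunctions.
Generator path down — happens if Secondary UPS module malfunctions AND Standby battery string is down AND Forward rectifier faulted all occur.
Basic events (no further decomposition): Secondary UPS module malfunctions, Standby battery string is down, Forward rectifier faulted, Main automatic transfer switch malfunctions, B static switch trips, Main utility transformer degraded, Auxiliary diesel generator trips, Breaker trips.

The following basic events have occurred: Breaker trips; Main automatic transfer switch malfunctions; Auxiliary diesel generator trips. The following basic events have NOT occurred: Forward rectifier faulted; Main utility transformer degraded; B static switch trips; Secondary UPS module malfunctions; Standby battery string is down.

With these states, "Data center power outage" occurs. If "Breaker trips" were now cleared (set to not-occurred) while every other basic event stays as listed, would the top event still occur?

Counterfactual: set "Breaker trips" to not occurred.
Generator path down [AND]: Secondary UPS module malfunctions=not, Standby battery string is down=not, Forward rectifier faulted=not → not all inputs occur → does not occur.
Bus A unavailable [OR]: Generator path down=not, Main automatic transfer switch malfunctions=occurs → at least one input occurs → occurs.
Bus B down [OR]: Bus A unavailable=occurs, B static switch trips=not → at least one input occurs → occurs.
Utility feed unavailable [AND]: Main utility transformer degraded=not, Auxiliary diesel generator trips=occurs, Breaker trips=not → not all inputs occur → does not occur.
Data center power outage [OR]: Bus B down=occurs, Utility feed unavailable=not → at least one input occurs → occurs.

Yes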